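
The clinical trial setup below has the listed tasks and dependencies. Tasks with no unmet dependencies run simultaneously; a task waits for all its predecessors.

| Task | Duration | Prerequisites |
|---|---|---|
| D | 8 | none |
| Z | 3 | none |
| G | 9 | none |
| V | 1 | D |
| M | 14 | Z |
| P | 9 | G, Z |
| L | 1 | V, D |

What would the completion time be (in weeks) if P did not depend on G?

Before: longest chain G→P = 9+9 = 18, finish 18.
Without G→P, P's earliest start moves from 9 to 3.
New critical path: Z→M = 3+14 = 17 ⇒ 17 weeks.

17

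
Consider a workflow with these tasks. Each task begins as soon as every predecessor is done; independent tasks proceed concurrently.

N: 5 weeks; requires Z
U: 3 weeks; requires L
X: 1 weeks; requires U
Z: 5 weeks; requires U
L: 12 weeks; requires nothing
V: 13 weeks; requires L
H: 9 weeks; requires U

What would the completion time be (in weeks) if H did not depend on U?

With the dependency in place, L→U→Z→N = 12+3+5+5 = 25 sets the finish at 25 weeks.
Without U→H, H's earliest start moves from 15 to 0.
The longest chain is now L→U→Z→N = 12+3+5+5 = 25, so the job takes 25 weeks.

25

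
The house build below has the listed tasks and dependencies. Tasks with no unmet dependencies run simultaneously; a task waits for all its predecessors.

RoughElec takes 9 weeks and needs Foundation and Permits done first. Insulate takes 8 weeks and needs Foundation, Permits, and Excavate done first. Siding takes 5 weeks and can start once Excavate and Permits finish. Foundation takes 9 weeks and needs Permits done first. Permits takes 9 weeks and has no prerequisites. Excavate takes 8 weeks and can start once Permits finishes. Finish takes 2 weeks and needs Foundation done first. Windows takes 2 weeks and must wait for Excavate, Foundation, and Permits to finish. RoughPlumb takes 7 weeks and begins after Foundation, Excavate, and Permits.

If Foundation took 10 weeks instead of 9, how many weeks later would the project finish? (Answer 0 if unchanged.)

Baseline: Permits→Foundation→RoughElec = 9+9+9 = 27 → 27 weeks.
Foundation lies on that path, so at 10 weeks the path becomes 28 weeks.
No other chain overtakes it, so the finish is 28 weeks.
Change in finish: 28 − 27 = +1 weeks.

1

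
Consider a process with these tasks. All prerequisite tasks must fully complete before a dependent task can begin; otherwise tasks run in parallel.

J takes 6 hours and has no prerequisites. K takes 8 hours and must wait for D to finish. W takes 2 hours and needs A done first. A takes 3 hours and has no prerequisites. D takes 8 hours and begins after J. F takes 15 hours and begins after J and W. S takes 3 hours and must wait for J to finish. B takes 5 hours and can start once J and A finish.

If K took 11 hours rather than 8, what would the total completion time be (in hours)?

25

Baseline: J→D→K = 6+8+8 = 22 → 22 hours.
K lies on that path, so at 11 hours the path becomes 25 hours.
That remains the longest chain; total 25 hours.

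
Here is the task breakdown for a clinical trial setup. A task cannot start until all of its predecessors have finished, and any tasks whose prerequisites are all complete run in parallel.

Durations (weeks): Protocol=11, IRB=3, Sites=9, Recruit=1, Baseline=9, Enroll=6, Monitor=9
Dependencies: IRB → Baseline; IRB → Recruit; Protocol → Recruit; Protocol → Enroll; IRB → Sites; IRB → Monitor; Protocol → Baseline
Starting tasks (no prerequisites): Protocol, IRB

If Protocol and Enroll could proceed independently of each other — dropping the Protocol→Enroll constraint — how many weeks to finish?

Before: longest chain Protocol→Baseline = 11+9 = 20, finish 20.
Without Protocol→Enroll, Enroll's earliest start moves from 11 to 0.
New critical path: Protocol→Baseline = 11+9 = 20 ⇒ 20 weeks.

20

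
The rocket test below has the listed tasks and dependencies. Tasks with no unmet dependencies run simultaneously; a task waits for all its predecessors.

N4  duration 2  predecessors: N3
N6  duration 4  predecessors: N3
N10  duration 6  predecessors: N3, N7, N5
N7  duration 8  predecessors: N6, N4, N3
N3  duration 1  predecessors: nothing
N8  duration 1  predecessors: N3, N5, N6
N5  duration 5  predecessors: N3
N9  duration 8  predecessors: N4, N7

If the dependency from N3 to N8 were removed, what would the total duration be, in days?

Original critical path: N3→N6→N7→N9 = 1+4+8+8 = 21 ⇒ 21 days.
Dropping N3→N8 doesn't change N8's earliest start (6); another predecessor still binds.
The longest chain is now N3→N6→N7→N9 = 1+4+8+8 = 21, so the project takes 21 days.

21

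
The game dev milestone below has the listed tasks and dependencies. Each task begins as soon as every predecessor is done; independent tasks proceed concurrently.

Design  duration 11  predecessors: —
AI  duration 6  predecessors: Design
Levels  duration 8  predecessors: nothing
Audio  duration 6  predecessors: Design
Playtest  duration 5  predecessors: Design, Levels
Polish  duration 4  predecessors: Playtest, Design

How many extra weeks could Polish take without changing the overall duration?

0

The longest chain is Design→Playtest→Polish = 11+5+4 = 20; overall finish 20 weeks.
Longest path through Polish: 20 weeks (earliest finish 20, latest finish 20).
So Polish can slip 20 − 20 = 0 weeks.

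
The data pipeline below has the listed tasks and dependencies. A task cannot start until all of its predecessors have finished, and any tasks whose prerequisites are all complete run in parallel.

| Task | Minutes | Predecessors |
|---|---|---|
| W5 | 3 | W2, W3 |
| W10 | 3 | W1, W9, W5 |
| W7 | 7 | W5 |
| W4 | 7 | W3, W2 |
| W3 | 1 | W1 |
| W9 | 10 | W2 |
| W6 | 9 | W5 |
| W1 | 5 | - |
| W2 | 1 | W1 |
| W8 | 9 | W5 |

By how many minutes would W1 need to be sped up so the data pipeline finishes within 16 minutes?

3

Current finish: 19 minutes; target: 16.
W1 is on every critical path, so each minute cut from W1 cuts the finish by one (this holds down to a finish of 15).
Need 19 − 16 = 3 minutes off W1 → W1 becomes 2 minutes, finish becomes 16.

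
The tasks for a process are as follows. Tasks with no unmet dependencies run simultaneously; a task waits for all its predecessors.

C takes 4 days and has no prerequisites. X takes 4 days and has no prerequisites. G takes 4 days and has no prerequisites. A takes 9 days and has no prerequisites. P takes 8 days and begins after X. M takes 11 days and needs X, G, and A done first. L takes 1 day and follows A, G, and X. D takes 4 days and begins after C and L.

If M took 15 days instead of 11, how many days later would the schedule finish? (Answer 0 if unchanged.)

4

The binding path is A→M = 9+11 = 20; finish at 20 days.
M is on the critical path; changing it to 15 makes that path 24 days.
No other chain overtakes it, so the finish is 24 days.
Change in finish: 24 − 20 = +4 days.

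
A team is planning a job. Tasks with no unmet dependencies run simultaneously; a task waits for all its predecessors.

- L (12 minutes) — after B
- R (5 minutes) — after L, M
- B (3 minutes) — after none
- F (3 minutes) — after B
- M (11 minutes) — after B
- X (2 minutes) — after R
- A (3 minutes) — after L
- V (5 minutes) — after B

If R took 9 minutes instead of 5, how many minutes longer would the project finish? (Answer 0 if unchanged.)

4

Baseline: B→L→R→X = 3+12+5+2 = 22 → 22 minutes.
Since R is critical, the +4 change carries straight to that chain (now 26 minutes).
The critical path is still B→L→R→X; finish is now 26 minutes.
Change in finish: 26 − 22 = +4 minutes.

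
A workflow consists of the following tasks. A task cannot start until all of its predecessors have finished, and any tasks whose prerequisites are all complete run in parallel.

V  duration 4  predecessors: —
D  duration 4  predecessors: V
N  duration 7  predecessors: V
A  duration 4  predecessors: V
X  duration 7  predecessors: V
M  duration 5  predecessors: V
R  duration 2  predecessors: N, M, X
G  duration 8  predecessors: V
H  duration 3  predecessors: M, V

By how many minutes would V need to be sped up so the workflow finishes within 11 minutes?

Current finish: 13 minutes; target: 11.
V is on every critical path, so each minute cut from V cuts the finish by one (this holds down to a finish of 10).
Need 13 − 11 = 2 minutes off V → V becomes 2 minutes, finish becomes 11.

2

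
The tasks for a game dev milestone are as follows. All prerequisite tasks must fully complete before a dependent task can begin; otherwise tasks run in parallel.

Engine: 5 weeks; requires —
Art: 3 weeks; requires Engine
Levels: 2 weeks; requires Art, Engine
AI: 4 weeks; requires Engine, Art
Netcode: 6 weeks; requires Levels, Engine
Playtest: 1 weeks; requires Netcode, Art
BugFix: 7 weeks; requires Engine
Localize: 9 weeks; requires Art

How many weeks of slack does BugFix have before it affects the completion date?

Critical path: Engine→Art→Levels→Netcode→Playtest = 5+3+2+6+1 = 17, so the finish is 17 weeks.
BugFix finishes as early as 12 and must finish by 17.
So BugFix can slip 17 − 12 = 5 weeks.

5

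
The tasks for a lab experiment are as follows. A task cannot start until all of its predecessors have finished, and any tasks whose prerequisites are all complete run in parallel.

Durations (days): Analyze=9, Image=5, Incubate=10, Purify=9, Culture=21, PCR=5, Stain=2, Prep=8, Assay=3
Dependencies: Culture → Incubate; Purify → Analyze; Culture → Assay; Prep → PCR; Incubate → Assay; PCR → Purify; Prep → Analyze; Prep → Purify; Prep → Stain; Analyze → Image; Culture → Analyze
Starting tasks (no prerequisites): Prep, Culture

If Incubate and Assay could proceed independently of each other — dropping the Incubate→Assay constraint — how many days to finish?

36

Before: longest chain Prep→PCR→Purify→Analyze→Image = 8+5+9+9+5 = 36, finish 36.
Without Incubate→Assay, Assay's earliest start moves from 31 to 21.
New critical path: Prep→PCR→Purify→Analyze→Image = 8+5+9+9+5 = 36 ⇒ 36 days.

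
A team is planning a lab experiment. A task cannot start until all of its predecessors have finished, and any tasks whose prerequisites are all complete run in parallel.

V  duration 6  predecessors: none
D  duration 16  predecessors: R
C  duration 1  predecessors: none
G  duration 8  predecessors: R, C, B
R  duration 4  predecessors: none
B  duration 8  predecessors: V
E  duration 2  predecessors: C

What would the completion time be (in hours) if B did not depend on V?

Before: longest chain V→B→G = 6+8+8 = 22, finish 22.
Without V→B, B's earliest start moves from 6 to 0.
After: R→D = 4+16 = 20 → 20 hours.

20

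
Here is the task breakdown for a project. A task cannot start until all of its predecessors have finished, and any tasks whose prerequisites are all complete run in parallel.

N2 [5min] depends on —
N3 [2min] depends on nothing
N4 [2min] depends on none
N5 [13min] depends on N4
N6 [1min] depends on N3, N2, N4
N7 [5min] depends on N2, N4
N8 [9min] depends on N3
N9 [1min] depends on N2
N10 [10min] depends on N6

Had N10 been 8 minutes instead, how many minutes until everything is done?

15

Baseline: N2→N6→N10 = 5+1+10 = 16 → 16 minutes.
Since N10 is critical, the -2 change carries straight to that chain (now 14 minutes).
Now N4→N5 = 2+13 = 15 is longest, so the finish becomes 15 minutes.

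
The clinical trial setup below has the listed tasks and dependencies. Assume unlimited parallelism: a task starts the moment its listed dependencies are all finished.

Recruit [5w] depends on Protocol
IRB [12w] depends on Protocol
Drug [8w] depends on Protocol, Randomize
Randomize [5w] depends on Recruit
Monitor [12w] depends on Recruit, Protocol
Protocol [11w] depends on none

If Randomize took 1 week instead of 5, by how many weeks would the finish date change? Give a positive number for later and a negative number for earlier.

Actual critical path: Protocol→Recruit→Randomize→Drug = 11+5+5+8 = 29 ⇒ 29 weeks.
Randomize lies on that path, so at 1 week the path becomes 25 weeks.
New critical path: Protocol→Recruit→Monitor = 11+5+12 = 28 ⇒ 28 weeks.
Change in finish: 28 − 29 = -1 weeks.

-1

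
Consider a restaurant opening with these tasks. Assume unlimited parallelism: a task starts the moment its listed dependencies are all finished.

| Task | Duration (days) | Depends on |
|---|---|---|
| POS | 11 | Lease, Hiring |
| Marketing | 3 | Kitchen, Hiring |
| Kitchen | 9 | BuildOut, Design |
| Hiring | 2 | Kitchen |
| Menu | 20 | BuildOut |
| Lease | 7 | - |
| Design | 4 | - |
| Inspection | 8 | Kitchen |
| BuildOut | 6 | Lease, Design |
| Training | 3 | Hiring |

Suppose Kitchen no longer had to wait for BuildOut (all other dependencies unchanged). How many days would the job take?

With the dependency in place, Lease→BuildOut→Kitchen→Hiring→POS = 7+6+9+2+11 = 35 sets the finish at 35 days.
Without BuildOut→Kitchen, Kitchen's earliest start moves from 13 to 4.
New critical path: Lease→BuildOut→Menu = 7+6+20 = 33 ⇒ 33 days.

33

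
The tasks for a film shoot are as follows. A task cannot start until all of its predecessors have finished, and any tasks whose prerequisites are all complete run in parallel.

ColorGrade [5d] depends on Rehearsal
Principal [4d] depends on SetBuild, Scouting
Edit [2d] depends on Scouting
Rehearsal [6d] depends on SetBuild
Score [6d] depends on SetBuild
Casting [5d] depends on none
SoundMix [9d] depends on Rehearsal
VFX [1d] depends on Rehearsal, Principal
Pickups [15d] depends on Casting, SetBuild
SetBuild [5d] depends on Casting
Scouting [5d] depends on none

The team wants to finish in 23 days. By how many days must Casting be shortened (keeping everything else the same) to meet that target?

2

Current finish: 25 days; target: 23.
Casting is on every critical path, so each day cut from Casting cuts the finish by one (this holds down to a finish of 21).
Need 25 − 23 = 2 days off Casting → Casting becomes 3 days, finish becomes 23.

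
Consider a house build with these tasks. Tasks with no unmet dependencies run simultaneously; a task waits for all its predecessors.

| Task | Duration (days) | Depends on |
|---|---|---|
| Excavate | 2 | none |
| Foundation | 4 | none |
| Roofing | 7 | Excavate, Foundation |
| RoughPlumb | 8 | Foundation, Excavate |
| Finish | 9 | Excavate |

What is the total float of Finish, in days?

1

Critical path: Foundation→RoughPlumb = 4+8 = 12, so the finish is 12 days.
Finish finishes as early as 11 and must finish by 12.
So Finish can slip 12 − 11 = 1 day.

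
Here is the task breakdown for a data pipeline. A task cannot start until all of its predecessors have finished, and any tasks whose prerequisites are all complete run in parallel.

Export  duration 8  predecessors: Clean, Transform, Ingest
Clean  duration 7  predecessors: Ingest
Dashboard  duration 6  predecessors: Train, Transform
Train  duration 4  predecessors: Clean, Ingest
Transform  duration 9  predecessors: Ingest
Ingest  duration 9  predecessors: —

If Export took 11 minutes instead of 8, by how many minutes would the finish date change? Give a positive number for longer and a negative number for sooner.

3

Baseline: Ingest→Transform→Export = 9+9+8 = 26 → 26 minutes.
Since Export is critical, the +3 change carries straight to that chain (now 29 minutes).
The critical path is still Ingest→Transform→Export; finish is now 29 minutes.
Change in finish: 29 − 26 = +3 minutes.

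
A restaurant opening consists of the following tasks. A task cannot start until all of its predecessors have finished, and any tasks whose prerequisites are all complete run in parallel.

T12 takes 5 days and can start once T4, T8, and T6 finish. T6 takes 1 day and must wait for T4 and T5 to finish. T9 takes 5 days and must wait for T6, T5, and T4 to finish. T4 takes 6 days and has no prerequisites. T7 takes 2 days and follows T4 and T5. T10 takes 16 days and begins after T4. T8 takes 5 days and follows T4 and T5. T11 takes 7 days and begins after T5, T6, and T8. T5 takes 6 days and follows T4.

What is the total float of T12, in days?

2

The longest chain is T4→T5→T8→T11 = 6+6+5+7 = 24; overall finish 24 days.
Longest path through T12: 22 days (earliest finish 22, latest finish 24).
Float = 24 − 22 = 2.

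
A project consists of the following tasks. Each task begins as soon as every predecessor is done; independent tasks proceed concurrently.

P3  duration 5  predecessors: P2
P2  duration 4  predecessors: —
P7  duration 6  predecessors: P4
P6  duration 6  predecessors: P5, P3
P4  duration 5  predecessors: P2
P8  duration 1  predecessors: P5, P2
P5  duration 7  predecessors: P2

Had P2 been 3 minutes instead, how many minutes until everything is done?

16

As given, the longest chain is P2→P5→P6 = 4+7+6 = 17, so the finish is 17 minutes.
P2 lies on that path, so at 3 minutes the path becomes 16 minutes.
No other chain overtakes it, so the finish is 16 minutes.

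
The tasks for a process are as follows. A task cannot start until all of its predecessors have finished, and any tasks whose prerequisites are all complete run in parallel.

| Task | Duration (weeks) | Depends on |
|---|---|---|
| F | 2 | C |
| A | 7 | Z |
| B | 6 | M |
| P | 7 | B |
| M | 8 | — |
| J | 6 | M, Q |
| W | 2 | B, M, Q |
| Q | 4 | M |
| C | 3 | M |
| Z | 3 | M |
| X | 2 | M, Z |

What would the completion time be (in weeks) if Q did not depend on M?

21

Before: longest chain M→B→P = 8+6+7 = 21, finish 21.
Without M→Q, Q's earliest start moves from 8 to 0.
After: M→B→P = 8+6+7 = 21 → 21 weeks.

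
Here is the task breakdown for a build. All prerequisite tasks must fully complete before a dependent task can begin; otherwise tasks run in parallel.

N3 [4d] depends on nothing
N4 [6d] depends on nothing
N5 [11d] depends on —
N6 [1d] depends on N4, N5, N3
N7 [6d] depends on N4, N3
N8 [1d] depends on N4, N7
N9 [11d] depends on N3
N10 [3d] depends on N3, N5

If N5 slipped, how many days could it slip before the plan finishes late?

1

N3→N9 = 4+11 = 15 sets the makespan at 15 days.
Longest path through N5: 14 days (earliest finish 11, latest finish 12).
Slack of N5 = 1 − 0 = 1 day.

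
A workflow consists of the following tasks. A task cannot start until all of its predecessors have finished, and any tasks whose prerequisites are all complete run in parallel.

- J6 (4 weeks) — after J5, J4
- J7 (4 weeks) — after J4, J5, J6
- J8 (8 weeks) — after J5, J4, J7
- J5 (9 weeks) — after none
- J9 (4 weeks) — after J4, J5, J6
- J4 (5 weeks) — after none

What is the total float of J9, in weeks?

The longest chain is J5→J6→J7→J8 = 9+4+4+8 = 25; overall finish 25 weeks.
The longest chain containing J9 totals 17 weeks.
So J9 can slip 25 − 17 = 8 weeks.

8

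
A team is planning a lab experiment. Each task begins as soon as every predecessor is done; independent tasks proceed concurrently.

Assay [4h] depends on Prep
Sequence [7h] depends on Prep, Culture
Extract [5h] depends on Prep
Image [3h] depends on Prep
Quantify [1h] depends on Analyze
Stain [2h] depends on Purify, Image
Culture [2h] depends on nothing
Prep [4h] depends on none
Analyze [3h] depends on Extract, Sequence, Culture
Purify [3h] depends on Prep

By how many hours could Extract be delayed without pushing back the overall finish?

2

Prep→Sequence→Analyze→Quantify = 4+7+3+1 = 15 sets the makespan at 15 hours.
The longest chain containing Extract totals 13 hours.
So Extract can slip 11 − 9 = 2 hours.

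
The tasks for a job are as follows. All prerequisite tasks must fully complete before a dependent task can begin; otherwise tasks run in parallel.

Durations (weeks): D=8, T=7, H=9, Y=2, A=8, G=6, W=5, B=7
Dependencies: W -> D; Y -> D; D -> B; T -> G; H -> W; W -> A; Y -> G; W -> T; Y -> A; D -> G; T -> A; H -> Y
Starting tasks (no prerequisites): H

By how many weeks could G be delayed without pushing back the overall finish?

1

H→W→D→B = 9+5+8+7 = 29 sets the makespan at 29 weeks.
G finishes as early as 28 and must finish by 29.
Float = 29 − 28 = 1.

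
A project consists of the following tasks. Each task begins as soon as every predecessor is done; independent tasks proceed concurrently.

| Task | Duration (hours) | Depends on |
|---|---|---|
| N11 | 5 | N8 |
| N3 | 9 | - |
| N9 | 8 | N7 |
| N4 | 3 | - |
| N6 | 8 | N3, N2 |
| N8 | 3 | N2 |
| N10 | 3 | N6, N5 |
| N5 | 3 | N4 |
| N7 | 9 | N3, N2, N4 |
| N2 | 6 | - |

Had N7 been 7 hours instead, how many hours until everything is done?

24

The binding path is N3→N7→N9 = 9+9+8 = 26; finish at 26 hours.
N7 is on the critical path; changing it to 7 makes that path 24 hours.
The critical path is still N3→N7→N9; finish is now 24 hours.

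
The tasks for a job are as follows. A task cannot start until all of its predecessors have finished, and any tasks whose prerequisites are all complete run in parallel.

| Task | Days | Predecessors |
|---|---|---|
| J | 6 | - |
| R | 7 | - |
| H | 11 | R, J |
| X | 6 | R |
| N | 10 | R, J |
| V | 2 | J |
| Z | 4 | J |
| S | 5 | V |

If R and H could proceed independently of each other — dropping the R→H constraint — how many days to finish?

With the dependency in place, R→H = 7+11 = 18 sets the finish at 18 days.
Without R→H, H's earliest start moves from 7 to 6.
The longest chain is now J→H = 6+11 = 17, so the schedule takes 17 days.

17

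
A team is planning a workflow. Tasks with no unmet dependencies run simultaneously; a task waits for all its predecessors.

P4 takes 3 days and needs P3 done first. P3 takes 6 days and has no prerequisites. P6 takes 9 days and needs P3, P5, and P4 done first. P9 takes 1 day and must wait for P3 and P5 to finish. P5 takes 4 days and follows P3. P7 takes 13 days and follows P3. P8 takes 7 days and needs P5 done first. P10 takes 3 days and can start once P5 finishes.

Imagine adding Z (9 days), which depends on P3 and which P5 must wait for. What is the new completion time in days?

Originally the job takes 19 days.
With Z inserted, P5 now waits for max(P3, Z).
New critical path: P3→Z→P5→P6 = 6+9+4+9 = 28 ⇒ 28 days.

28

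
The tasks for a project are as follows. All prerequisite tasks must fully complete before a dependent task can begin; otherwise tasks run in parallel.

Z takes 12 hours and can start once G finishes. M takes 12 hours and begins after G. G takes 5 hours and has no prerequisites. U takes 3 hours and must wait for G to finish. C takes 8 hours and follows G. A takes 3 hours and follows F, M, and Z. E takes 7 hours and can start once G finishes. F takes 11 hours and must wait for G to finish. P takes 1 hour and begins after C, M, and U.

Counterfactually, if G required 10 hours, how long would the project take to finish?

25

The binding path is G→Z→A = 5+12+3 = 20; finish at 20 hours.
G is on the critical path; changing it to 10 makes that path 25 hours.
No other chain overtakes it, so the finish is 25 hours.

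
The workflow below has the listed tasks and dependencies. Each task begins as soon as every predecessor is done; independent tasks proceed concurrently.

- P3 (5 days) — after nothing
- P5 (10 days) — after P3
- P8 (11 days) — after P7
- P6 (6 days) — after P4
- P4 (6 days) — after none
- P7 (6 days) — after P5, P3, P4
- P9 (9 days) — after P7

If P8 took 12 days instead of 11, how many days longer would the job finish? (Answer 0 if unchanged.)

1

Actual critical path: P3→P5→P7→P8 = 5+10+6+11 = 32 ⇒ 32 days.
Since P8 is critical, the +1 change carries straight to that chain (now 33 days).
No other chain overtakes it, so the finish is 33 days.
Change in finish: 33 − 32 = +1 days.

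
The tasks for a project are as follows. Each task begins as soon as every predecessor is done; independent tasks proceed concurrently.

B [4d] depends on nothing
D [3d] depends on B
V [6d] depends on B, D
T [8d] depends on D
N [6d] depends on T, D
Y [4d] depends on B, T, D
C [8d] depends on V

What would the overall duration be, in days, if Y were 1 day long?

21

As given, the longest chain is B→D→V→C = 4+3+6+8 = 21, so the finish is 21 days.
Y has 2 days of float (longest path through it is 19).
No other chain overtakes it, so the finish is 21 days.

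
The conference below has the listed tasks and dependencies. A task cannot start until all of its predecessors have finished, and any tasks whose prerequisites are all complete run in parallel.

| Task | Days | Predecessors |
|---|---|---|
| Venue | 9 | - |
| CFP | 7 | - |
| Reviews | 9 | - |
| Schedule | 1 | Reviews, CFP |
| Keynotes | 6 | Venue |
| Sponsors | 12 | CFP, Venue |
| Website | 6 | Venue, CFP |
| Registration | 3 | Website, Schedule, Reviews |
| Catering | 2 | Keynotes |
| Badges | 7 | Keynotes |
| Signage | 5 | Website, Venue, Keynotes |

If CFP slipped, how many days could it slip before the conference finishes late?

Critical path: Venue→Keynotes→Badges = 9+6+7 = 22, so the finish is 22 days.
The longest chain containing CFP totals 19 days.
Float = 22 − 19 = 3.

3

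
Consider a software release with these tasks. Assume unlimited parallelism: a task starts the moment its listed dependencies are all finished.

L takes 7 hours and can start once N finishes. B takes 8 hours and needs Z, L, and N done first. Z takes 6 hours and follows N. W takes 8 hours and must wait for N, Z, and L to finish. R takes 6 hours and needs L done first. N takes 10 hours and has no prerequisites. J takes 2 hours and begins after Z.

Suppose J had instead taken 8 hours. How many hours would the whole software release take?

25

As given, the longest chain is N→L→B = 10+7+8 = 25, so the finish is 25 hours.
The longest path through J is only 18 hours, so J has float 7.
That remains the longest chain; total 25 hours.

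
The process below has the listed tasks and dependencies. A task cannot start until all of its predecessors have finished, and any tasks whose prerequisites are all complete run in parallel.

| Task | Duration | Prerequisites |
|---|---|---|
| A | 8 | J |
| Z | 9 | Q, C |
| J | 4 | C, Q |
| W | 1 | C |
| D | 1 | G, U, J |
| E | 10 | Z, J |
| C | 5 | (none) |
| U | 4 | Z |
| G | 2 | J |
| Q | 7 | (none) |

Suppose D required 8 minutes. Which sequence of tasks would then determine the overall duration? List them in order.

Q, Z, U, D

As given, the longest chain is Q→Z→E = 7+9+10 = 26, so the finish is 26 minutes.
D is off the critical path — its longest chain is 21 minutes, giving 5 of slack.
Now Q→Z→U→D = 7+9+4+8 = 28 is longest, so the finish becomes 28 minutes.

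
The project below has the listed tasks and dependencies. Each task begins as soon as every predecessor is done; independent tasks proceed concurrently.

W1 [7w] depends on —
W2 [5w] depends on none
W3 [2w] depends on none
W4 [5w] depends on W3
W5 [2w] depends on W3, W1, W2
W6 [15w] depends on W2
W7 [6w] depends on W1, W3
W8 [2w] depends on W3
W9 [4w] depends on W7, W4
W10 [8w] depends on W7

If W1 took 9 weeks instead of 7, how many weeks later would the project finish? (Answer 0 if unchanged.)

As given, the longest chain is W1→W7→W10 = 7+6+8 = 21, so the finish is 21 weeks.
W1 lies on that path, so at 9 weeks the path becomes 23 weeks.
No other chain overtakes it, so the finish is 23 weeks.
Change in finish: 23 − 21 = +2 weeks.

2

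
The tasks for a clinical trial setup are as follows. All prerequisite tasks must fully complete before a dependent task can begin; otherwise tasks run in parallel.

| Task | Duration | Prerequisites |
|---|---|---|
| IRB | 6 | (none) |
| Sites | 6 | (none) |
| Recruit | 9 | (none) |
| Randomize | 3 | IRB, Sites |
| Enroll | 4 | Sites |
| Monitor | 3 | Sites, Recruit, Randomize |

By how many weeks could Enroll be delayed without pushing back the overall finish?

2

Critical path: IRB→Randomize→Monitor = 6+3+3 = 12, so the finish is 12 weeks.
Longest path through Enroll: 10 weeks (earliest finish 10, latest finish 12).
Slack of Enroll = 8 − 6 = 2 weeks.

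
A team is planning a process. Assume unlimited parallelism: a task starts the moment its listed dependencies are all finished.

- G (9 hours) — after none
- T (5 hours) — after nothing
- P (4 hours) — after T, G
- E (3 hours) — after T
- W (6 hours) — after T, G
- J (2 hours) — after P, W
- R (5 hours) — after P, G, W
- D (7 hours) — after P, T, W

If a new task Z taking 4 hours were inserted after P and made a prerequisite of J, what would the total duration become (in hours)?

Originally the schedule takes 22 hours.
With Z inserted, J now waits for max(P, W, Z).
New critical path: G→W→D = 9+6+7 = 22 ⇒ 22 hours.

22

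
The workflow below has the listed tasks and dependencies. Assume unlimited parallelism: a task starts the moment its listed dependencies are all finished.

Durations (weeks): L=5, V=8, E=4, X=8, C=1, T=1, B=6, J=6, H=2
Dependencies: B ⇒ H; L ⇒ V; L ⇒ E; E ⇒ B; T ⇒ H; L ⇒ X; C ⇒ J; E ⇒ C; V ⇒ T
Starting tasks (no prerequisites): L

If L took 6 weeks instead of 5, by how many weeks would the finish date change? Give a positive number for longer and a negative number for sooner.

1

Actual critical path: L→E→B→H = 5+4+6+2 = 17 ⇒ 17 weeks.
L is on the critical path; changing it to 6 makes that path 18 weeks.
No other chain overtakes it, so the finish is 18 weeks.
Change in finish: 18 − 17 = +1 weeks.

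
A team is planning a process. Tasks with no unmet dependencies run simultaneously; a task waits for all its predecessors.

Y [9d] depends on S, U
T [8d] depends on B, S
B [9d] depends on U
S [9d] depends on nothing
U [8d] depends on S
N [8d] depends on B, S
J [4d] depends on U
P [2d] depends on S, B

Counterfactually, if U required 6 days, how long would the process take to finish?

32

Actual critical path: S→U→B→T = 9+8+9+8 = 34 ⇒ 34 days.
U lies on that path, so at 6 days the path becomes 32 days.
No other chain overtakes it, so the finish is 32 days.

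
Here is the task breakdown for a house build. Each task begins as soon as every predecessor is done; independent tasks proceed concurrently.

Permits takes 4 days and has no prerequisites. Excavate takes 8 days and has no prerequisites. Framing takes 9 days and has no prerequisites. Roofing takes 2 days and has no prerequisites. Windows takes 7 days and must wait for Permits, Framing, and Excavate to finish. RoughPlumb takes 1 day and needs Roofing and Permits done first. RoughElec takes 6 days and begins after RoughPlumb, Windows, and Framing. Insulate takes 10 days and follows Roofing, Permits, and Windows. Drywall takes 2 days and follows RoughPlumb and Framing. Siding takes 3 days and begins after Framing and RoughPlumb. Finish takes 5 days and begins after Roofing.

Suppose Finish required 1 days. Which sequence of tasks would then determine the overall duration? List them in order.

As given, the longest chain is Framing→Windows→Insulate = 9+7+10 = 26, so the finish is 26 days.
Finish is off the critical path — its longest chain is 7 days, giving 19 of slack.
That remains the longest chain; total 26 days.

Framing, Windows, Insulate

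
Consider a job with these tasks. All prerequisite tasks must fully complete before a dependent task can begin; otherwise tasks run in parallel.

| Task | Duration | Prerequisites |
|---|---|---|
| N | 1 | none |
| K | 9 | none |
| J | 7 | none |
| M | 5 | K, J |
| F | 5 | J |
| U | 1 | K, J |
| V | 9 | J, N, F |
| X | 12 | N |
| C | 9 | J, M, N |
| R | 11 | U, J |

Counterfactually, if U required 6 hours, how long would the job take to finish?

Baseline: K→M→C = 9+5+9 = 23 → 23 hours.
U has 2 hours of float (longest path through it is 21).
New critical path: K→U→R = 9+6+11 = 26 ⇒ 26 hours.

26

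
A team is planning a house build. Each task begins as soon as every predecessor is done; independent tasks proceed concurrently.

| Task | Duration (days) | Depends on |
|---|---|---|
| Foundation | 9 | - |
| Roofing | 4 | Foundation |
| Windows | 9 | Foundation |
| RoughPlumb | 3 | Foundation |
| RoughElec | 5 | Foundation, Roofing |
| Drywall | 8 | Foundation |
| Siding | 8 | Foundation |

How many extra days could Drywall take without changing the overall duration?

1

Foundation→Roofing→RoughElec = 9+4+5 = 18 sets the makespan at 18 days.
The longest chain containing Drywall totals 17 days.
Float = 18 − 17 = 1.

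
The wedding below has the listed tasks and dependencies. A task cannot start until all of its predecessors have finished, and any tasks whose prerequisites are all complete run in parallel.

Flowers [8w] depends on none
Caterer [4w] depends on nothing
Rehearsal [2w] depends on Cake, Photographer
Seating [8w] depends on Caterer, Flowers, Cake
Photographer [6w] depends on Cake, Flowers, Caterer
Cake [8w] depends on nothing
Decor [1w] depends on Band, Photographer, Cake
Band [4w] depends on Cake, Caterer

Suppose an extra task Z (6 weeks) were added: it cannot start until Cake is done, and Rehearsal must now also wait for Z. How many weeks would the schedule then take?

16

Originally the schedule takes 16 weeks.
With Z inserted, Rehearsal now waits for max(Cake, Photographer, Z).
New critical path: Flowers→Seating = 8+8 = 16 ⇒ 16 weeks.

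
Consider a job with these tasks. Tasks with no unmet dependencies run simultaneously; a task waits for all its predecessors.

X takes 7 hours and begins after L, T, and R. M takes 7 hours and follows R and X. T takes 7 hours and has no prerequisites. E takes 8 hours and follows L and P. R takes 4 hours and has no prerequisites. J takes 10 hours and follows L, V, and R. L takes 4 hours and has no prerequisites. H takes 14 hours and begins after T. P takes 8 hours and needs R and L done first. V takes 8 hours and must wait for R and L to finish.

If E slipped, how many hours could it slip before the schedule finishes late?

R→V→J = 4+8+10 = 22 sets the makespan at 22 hours.
Longest path through E: 20 hours (earliest finish 20, latest finish 22).
Float = 22 − 20 = 2.

2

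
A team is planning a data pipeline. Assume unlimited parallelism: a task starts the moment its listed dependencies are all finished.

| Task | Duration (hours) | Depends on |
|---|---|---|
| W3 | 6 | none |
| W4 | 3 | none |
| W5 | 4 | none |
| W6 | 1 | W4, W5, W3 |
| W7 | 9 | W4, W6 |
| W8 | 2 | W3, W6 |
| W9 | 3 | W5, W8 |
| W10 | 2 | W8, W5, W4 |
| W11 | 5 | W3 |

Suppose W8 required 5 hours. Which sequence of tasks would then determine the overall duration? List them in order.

W3, W6, W7

Critical path before the change: W3→W6→W7 = 6+1+9 = 16 giving 16 hours.
W8 has 4 hours of float (longest path through it is 12).
That remains the longest chain; total 16 hours.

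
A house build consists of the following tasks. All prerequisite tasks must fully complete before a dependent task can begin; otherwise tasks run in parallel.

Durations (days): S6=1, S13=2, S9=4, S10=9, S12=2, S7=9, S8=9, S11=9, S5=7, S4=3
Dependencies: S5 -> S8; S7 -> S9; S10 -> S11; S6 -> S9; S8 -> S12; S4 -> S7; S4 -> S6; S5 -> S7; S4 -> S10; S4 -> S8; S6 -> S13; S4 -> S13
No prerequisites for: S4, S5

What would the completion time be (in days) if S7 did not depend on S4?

With the dependency in place, S4→S10→S11 = 3+9+9 = 21 sets the finish at 21 days.
Dropping S4→S7 doesn't change S7's earliest start (7); another predecessor still binds.
New critical path: S4→S10→S11 = 3+9+9 = 21 ⇒ 21 days.

21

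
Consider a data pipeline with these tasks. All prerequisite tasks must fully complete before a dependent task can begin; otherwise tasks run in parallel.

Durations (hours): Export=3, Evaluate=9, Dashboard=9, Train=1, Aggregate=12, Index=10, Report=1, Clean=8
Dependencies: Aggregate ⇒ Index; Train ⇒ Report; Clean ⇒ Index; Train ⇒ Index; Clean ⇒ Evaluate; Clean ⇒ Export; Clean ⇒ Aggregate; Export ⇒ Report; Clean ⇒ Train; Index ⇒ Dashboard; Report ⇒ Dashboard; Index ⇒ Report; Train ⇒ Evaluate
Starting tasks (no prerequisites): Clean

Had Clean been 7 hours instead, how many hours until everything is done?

39

As given, the longest chain is Clean→Aggregate→Index→Report→Dashboard = 8+12+10+1+9 = 40, so the finish is 40 hours.
Clean lies on that path, so at 7 hours the path becomes 39 hours.
That remains the longest chain; total 39 hours.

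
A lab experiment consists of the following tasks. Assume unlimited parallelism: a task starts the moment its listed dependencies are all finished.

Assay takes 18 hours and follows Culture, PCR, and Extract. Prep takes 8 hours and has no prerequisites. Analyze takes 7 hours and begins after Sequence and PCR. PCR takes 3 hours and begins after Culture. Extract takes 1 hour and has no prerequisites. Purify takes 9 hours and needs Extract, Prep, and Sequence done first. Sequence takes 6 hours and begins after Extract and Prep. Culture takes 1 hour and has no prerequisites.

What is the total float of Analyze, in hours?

The longest chain is Prep→Sequence→Purify = 8+6+9 = 23; overall finish 23 hours.
Longest path through Analyze: 21 hours (earliest finish 21, latest finish 23).
Float = 23 − 21 = 2.

2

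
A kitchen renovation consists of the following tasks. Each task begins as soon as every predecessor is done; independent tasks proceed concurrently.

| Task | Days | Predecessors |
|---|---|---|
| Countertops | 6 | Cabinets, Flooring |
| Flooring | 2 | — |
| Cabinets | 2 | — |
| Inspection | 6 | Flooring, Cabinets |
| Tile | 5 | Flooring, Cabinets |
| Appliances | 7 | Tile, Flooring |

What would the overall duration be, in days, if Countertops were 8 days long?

14

Baseline: Flooring→Tile→Appliances = 2+5+7 = 14 → 14 days.
Countertops is off the critical path — its longest chain is 8 days, giving 6 of slack.
The critical path is still Flooring→Tile→Appliances; finish is now 14 days.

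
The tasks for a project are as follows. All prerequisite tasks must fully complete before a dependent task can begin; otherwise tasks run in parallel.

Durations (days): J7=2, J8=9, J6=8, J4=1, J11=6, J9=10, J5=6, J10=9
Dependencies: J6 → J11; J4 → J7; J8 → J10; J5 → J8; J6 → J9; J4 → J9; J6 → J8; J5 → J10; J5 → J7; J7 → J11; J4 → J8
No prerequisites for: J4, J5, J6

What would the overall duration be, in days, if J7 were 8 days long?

Actual critical path: J6→J8→J10 = 8+9+9 = 26 ⇒ 26 days.
The longest path through J7 is only 14 days, so J7 has float 12.
That remains the longest chain; total 26 days.

26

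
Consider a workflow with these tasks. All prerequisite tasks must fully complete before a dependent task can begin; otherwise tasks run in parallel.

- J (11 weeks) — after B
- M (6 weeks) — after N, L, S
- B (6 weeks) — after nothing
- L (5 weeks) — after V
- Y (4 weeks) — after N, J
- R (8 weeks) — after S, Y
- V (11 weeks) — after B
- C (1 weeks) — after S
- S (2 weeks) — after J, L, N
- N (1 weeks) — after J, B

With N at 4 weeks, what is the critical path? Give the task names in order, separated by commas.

Critical path before the change: B→V→L→S→R = 6+11+5+2+8 = 32 giving 32 weeks.
N is off the critical path — its longest chain is 30 weeks, giving 2 of slack.
The binding chain switches to B→J→N→Y→R = 6+11+4+4+8 = 33; finish 33 weeks.

B, J, N, Y, R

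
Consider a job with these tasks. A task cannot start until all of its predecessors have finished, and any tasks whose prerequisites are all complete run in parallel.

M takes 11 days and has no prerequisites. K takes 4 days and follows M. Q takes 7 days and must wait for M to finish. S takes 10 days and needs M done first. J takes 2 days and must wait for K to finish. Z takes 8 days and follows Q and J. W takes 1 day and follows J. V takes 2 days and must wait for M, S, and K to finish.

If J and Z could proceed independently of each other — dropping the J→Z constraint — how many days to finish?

Original critical path: M→Q→Z = 11+7+8 = 26 ⇒ 26 days.
Dropping J→Z doesn't change Z's earliest start (18); another predecessor still binds.
After: M→Q→Z = 11+7+8 = 26 → 26 days.

26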